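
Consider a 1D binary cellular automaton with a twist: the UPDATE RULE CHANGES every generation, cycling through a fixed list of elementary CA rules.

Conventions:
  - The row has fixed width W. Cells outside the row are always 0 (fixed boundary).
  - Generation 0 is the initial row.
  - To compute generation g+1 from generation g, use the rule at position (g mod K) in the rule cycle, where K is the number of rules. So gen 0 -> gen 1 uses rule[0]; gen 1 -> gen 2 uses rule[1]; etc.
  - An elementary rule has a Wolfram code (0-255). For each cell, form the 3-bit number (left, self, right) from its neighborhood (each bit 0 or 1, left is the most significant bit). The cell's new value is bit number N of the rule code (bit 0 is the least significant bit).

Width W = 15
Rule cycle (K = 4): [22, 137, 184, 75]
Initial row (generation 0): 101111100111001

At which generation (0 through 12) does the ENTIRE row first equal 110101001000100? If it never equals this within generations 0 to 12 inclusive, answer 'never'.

Answer: 7

Derivation:
Gen 0: 101111100111001
Gen 1 (rule 22): 100000011000111
Gen 2 (rule 137): 001111010010110
Gen 3 (rule 184): 001110101001101
Gen 4 (rule 75): 111010000011100
Gen 5 (rule 22): 000011000100010
Gen 6 (rule 137): 111010010001000
Gen 7 (rule 184): 110101001000100
Gen 8 (rule 75): 110000010011001
Gen 9 (rule 22): 001000111100111
Gen 10 (rule 137): 100010111000110
Gen 11 (rule 184): 010001110100101
Gen 12 (rule 75): 100111010001000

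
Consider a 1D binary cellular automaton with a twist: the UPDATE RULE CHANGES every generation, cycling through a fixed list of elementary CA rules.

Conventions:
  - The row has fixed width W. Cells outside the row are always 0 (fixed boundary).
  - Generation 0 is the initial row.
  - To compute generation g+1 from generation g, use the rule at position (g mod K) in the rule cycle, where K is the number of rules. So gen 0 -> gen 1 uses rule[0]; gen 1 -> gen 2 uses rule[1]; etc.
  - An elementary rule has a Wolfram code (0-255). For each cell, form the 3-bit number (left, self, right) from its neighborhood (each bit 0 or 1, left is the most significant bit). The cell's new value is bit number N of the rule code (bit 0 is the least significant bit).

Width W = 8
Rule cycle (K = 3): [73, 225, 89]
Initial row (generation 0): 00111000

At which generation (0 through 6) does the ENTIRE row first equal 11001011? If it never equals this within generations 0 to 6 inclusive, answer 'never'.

Answer: never

Derivation:
Gen 0: 00111000
Gen 1 (rule 73): 10101011
Gen 2 (rule 225): 01010101
Gen 3 (rule 89): 00000000
Gen 4 (rule 73): 11111111
Gen 5 (rule 225): 01111111
Gen 6 (rule 89): 01000001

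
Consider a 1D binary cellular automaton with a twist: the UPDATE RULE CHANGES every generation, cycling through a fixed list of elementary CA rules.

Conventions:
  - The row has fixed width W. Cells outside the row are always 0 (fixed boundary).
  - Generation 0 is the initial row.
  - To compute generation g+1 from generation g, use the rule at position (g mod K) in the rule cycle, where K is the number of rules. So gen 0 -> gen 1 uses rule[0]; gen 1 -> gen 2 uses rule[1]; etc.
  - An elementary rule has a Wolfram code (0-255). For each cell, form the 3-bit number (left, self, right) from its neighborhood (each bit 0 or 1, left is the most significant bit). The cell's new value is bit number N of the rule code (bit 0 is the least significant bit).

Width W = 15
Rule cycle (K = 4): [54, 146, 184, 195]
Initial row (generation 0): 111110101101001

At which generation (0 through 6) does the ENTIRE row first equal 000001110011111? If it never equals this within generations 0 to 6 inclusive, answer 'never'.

Gen 0: 111110101101001
Gen 1 (rule 54): 000001110011111
Gen 2 (rule 146): 000010101101110
Gen 3 (rule 184): 000001011011101
Gen 4 (rule 195): 111110001001100
Gen 5 (rule 54): 000001011110010
Gen 6 (rule 146): 000010001101101

Answer: 1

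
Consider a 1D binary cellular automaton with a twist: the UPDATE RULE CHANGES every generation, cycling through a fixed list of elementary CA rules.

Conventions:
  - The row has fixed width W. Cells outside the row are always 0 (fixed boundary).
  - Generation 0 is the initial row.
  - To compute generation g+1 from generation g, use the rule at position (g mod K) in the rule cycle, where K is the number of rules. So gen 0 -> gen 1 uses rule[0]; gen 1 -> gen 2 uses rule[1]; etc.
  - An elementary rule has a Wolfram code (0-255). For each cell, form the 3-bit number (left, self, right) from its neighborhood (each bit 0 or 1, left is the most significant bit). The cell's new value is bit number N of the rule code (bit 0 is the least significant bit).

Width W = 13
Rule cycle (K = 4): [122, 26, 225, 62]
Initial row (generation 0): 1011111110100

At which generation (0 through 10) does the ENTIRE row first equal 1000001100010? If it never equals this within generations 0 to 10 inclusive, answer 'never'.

Gen 0: 1011111110100
Gen 1 (rule 122): 0110000011010
Gen 2 (rule 26): 1101000110001
Gen 3 (rule 225): 0110010010100
Gen 4 (rule 62): 1101111111110
Gen 5 (rule 122): 1111000000011
Gen 6 (rule 26): 1000100000110
Gen 7 (rule 225): 0010001110010
Gen 8 (rule 62): 0111011001111
Gen 9 (rule 122): 1101111111001
Gen 10 (rule 26): 1001000000110

Answer: never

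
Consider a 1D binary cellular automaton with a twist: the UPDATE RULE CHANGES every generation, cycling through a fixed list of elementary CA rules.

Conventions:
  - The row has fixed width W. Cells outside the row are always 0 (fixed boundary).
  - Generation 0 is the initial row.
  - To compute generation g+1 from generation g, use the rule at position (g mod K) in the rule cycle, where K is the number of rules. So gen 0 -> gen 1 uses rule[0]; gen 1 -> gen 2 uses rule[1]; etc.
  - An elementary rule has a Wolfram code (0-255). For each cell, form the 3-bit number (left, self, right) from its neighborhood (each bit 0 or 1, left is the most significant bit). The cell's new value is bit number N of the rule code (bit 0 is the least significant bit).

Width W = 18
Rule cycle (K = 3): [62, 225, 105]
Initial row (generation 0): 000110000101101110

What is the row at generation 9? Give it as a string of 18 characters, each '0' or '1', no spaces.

Gen 0: 000110000101101110
Gen 1 (rule 62): 001101001111011001
Gen 2 (rule 225): 100110000111101000
Gen 3 (rule 105): 000110110100110011
Gen 4 (rule 62): 001101101111101110
Gen 5 (rule 225): 100110110111110110
Gen 6 (rule 105): 000111111100011110
Gen 7 (rule 62): 001100000010110001
Gen 8 (rule 225): 100101111001010100
Gen 9 (rule 105): 000011001000101001

Answer: 000011001000101001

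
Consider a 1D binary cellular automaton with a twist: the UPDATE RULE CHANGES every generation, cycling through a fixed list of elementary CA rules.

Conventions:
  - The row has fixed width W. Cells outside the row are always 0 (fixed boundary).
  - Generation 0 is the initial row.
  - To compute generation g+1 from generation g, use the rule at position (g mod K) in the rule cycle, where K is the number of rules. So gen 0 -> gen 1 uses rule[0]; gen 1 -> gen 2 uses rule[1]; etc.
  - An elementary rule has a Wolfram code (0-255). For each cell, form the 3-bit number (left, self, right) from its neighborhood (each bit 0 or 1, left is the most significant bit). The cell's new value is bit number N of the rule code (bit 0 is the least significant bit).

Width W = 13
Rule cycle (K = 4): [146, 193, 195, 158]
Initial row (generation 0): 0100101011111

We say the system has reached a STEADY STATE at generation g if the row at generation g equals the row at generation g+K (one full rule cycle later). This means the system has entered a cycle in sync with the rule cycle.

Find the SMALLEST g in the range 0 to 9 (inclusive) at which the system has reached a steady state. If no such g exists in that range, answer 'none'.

Gen 0: 0100101011111
Gen 1 (rule 146): 1011000001110
Gen 2 (rule 193): 0001011100110
Gen 3 (rule 195): 1110001101010
Gen 4 (rule 158): 1101011001011
Gen 5 (rule 146): 0000000110000
Gen 6 (rule 193): 1111110010111
Gen 7 (rule 195): 0111110100011
Gen 8 (rule 158): 1111100110110
Gen 9 (rule 146): 0111011000001
Gen 10 (rule 193): 0011001011100
Gen 11 (rule 195): 1101010001101
Gen 12 (rule 158): 1001011011001
Gen 13 (rule 146): 0110000000110

Answer: none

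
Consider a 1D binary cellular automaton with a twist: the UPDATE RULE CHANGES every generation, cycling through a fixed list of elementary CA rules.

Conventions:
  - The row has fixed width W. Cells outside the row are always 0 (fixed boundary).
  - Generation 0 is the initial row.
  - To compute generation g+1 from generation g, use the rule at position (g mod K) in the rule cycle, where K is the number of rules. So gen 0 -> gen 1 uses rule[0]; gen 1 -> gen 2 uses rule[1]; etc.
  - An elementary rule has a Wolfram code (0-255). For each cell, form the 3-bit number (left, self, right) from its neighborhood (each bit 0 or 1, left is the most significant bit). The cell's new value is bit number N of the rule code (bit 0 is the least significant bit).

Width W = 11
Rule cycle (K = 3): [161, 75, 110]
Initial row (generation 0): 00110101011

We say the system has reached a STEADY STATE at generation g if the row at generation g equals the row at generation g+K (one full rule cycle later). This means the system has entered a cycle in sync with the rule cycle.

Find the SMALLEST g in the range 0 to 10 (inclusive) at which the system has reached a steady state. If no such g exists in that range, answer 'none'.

Gen 0: 00110101011
Gen 1 (rule 161): 10001010100
Gen 2 (rule 75): 00110000001
Gen 3 (rule 110): 01110000011
Gen 4 (rule 161): 00100111000
Gen 5 (rule 75): 11001101011
Gen 6 (rule 110): 11011111111
Gen 7 (rule 161): 00101111110
Gen 8 (rule 75): 11001000010
Gen 9 (rule 110): 11011000110
Gen 10 (rule 161): 00100010000
Gen 11 (rule 75): 11001100111
Gen 12 (rule 110): 11011101101
Gen 13 (rule 161): 00101010010

Answer: none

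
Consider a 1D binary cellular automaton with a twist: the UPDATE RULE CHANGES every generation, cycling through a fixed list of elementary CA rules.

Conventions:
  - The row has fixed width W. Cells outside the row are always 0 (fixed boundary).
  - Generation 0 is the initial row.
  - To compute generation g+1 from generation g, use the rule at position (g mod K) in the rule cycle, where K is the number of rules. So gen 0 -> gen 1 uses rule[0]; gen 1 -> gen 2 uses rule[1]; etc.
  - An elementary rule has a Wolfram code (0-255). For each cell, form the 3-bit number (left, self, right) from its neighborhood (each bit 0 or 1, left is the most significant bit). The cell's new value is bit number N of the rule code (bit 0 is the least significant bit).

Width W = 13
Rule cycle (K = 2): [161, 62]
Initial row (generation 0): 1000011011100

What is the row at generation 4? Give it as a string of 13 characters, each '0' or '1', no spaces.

Gen 0: 1000011011100
Gen 1 (rule 161): 0011000101001
Gen 2 (rule 62): 0110101111111
Gen 3 (rule 161): 0001010111110
Gen 4 (rule 62): 0011111100001

Answer: 0011111100001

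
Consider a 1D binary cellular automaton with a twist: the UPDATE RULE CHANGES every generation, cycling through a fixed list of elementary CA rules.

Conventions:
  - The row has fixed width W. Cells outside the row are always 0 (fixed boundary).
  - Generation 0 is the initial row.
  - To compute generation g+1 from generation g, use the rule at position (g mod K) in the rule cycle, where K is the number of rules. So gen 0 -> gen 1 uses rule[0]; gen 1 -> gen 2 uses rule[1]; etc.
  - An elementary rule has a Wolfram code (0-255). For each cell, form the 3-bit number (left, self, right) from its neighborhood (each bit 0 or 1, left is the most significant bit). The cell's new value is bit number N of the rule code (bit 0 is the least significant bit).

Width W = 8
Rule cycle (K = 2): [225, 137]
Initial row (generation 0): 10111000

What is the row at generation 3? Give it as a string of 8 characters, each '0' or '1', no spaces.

Answer: 11000000

Derivation:
Gen 0: 10111000
Gen 1 (rule 225): 01011011
Gen 2 (rule 137): 00010010
Gen 3 (rule 225): 11000000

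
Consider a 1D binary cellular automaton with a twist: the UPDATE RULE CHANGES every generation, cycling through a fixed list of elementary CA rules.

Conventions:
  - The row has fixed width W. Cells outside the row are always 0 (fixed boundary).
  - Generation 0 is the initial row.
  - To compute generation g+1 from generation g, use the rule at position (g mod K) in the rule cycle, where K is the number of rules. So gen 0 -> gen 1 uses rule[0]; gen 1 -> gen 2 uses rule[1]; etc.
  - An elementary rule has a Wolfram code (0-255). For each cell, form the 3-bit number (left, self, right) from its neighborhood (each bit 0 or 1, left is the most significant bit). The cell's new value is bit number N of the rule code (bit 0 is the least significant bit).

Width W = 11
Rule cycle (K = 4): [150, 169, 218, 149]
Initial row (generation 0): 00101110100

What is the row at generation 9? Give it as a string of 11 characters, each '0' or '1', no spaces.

Answer: 10100101111

Derivation:
Gen 0: 00101110100
Gen 1 (rule 150): 01100100110
Gen 2 (rule 169): 01000000100
Gen 3 (rule 218): 10100001010
Gen 4 (rule 149): 10111101011
Gen 5 (rule 150): 10011001000
Gen 6 (rule 169): 00010000011
Gen 7 (rule 218): 00101000111
Gen 8 (rule 149): 10101110010
Gen 9 (rule 150): 10100101111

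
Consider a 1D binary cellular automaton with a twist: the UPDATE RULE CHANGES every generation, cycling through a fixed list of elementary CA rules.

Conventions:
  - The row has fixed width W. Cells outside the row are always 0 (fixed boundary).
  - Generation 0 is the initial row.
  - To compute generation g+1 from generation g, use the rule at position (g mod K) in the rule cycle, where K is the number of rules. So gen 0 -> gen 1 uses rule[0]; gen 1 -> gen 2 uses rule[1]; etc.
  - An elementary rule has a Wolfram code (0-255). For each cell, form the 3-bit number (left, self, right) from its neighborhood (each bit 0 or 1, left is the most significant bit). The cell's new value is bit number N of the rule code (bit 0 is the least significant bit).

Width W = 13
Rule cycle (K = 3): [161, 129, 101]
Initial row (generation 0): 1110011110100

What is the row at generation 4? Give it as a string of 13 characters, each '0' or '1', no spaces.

Gen 0: 1110011110100
Gen 1 (rule 161): 0100001101001
Gen 2 (rule 129): 0001100000000
Gen 3 (rule 101): 1100101111111
Gen 4 (rule 161): 0000010111110

Answer: 0000010111110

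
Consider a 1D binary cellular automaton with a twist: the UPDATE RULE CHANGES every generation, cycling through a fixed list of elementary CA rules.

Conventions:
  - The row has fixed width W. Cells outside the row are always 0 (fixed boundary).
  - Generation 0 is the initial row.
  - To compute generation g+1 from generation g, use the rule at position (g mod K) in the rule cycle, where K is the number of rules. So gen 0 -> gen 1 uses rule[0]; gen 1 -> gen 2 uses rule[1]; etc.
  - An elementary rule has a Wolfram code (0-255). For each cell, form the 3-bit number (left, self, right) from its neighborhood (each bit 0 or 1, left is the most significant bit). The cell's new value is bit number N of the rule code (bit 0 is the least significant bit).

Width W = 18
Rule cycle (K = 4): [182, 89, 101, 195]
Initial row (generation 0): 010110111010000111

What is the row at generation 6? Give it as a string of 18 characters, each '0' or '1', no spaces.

Gen 0: 010110111010000111
Gen 1 (rule 182): 111001010111001010
Gen 2 (rule 89): 101100000101100001
Gen 3 (rule 101): 110101110110101101
Gen 4 (rule 195): 010000110010000100
Gen 5 (rule 182): 111001001111001110
Gen 6 (rule 89): 101100101001101011

Answer: 101100101001101011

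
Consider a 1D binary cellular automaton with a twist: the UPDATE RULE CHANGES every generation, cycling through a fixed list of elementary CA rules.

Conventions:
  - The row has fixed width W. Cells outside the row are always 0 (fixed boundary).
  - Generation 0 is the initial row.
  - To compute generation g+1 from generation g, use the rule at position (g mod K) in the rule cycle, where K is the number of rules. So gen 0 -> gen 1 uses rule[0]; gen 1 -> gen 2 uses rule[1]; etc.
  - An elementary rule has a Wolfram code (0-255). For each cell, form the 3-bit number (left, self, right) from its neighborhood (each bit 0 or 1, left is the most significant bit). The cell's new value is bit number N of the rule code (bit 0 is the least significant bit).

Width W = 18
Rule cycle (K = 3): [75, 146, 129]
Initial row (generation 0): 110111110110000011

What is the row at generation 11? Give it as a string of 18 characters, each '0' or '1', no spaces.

Answer: 011011011111111110

Derivation:
Gen 0: 110111110110000011
Gen 1 (rule 75): 110100010110111111
Gen 2 (rule 146): 000010100000011110
Gen 3 (rule 129): 111000001111001100
Gen 4 (rule 75): 101011111001011101
Gen 5 (rule 146): 000001110110001000
Gen 6 (rule 129): 111100100000100011
Gen 7 (rule 75): 100101001111001111
Gen 8 (rule 146): 011000110110110110
Gen 9 (rule 129): 000010000000000000
Gen 10 (rule 75): 111100111111111111
Gen 11 (rule 146): 011011011111111110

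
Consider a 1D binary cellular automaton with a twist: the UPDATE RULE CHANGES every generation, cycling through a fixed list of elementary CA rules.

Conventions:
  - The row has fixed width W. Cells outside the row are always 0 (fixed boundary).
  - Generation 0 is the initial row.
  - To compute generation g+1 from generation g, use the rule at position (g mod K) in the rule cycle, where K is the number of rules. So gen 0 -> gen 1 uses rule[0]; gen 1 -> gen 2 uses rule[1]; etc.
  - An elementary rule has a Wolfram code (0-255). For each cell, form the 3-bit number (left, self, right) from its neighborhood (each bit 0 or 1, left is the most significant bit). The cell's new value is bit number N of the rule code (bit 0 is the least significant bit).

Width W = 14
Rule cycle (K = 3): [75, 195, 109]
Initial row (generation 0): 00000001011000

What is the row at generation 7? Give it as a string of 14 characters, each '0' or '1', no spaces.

Answer: 00101010010101

Derivation:
Gen 0: 00000001011000
Gen 1 (rule 75): 11111110011011
Gen 2 (rule 195): 01111110101001
Gen 3 (rule 109): 01000011111001
Gen 4 (rule 75): 10011110001010
Gen 5 (rule 195): 00101110110000
Gen 6 (rule 109): 10111011110111
Gen 7 (rule 75): 00101010010101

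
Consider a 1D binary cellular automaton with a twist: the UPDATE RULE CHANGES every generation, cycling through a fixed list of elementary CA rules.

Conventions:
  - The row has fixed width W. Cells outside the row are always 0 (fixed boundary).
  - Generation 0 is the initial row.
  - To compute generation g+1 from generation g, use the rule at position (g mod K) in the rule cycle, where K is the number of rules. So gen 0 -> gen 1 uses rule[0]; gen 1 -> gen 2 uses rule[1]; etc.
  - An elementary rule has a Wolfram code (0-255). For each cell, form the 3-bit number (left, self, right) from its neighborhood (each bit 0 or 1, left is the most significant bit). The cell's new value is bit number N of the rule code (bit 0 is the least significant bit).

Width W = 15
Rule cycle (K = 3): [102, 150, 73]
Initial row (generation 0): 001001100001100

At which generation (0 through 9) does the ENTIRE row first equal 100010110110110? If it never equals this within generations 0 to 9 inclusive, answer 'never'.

Gen 0: 001001100001100
Gen 1 (rule 102): 011010100010100
Gen 2 (rule 150): 100010110110110
Gen 3 (rule 73): 001000110110110
Gen 4 (rule 102): 011001011011010
Gen 5 (rule 150): 100111000000011
Gen 6 (rule 73): 000101011111011
Gen 7 (rule 102): 001111100001101
Gen 8 (rule 150): 010111010010001
Gen 9 (rule 73): 000101000000100

Answer: 2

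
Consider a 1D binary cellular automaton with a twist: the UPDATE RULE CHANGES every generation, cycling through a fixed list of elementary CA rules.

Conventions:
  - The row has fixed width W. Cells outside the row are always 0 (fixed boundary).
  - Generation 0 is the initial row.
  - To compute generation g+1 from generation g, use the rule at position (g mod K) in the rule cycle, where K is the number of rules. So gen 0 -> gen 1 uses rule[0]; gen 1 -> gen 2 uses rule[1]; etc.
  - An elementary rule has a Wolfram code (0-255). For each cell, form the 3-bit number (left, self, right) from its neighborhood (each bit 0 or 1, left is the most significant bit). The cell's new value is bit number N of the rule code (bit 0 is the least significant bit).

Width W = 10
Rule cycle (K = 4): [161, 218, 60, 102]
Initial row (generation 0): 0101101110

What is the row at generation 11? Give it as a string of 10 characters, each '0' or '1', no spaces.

Answer: 0101101110

Derivation:
Gen 0: 0101101110
Gen 1 (rule 161): 0010010100
Gen 2 (rule 218): 0101100010
Gen 3 (rule 60): 0111010011
Gen 4 (rule 102): 1001110101
Gen 5 (rule 161): 0000101010
Gen 6 (rule 218): 0001000001
Gen 7 (rule 60): 0001100001
Gen 8 (rule 102): 0010100011
Gen 9 (rule 161): 1001001000
Gen 10 (rule 218): 0110110100
Gen 11 (rule 60): 0101101110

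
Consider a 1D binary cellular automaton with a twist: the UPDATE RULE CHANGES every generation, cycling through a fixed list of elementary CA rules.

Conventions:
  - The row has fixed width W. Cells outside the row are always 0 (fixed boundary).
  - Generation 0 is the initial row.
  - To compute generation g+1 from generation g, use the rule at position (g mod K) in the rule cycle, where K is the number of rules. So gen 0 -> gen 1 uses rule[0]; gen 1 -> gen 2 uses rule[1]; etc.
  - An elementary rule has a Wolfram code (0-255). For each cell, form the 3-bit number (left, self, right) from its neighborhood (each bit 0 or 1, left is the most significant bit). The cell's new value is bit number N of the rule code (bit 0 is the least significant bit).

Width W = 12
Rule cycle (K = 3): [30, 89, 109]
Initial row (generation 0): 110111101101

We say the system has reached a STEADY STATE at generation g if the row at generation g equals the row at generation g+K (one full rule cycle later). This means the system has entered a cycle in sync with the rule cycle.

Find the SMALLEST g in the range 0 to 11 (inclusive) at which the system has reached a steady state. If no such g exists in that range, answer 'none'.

Gen 0: 110111101101
Gen 1 (rule 30): 100100001001
Gen 2 (rule 89): 010011100100
Gen 3 (rule 109): 010010100101
Gen 4 (rule 30): 111110111101
Gen 5 (rule 89): 100010100100
Gen 6 (rule 109): 101011100101
Gen 7 (rule 30): 101010011101
Gen 8 (rule 89): 000001010100
Gen 9 (rule 109): 111101111101
Gen 10 (rule 30): 100001000001
Gen 11 (rule 89): 011100111100
Gen 12 (rule 109): 010100100101
Gen 13 (rule 30): 110111111101
Gen 14 (rule 89): 110100000100

Answer: none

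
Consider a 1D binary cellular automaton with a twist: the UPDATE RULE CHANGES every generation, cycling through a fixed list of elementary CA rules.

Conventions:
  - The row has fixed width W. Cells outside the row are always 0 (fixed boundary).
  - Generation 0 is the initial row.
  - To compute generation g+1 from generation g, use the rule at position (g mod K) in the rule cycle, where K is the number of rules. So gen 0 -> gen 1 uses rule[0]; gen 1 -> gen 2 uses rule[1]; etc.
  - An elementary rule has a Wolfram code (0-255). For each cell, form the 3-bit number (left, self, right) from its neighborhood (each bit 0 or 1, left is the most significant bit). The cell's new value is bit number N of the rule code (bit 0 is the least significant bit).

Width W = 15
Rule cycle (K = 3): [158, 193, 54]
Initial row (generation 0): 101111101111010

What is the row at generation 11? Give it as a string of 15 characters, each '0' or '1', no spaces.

Answer: 010111001111111

Derivation:
Gen 0: 101111101111010
Gen 1 (rule 158): 101111001110011
Gen 2 (rule 193): 000111000110001
Gen 3 (rule 54): 001000101001011
Gen 4 (rule 158): 011101101111010
Gen 5 (rule 193): 001100100111000
Gen 6 (rule 54): 010011111000100
Gen 7 (rule 158): 111111110101110
Gen 8 (rule 193): 011111110000110
Gen 9 (rule 54): 100000001001001
Gen 10 (rule 158): 110000011111111
Gen 11 (rule 193): 010111001111111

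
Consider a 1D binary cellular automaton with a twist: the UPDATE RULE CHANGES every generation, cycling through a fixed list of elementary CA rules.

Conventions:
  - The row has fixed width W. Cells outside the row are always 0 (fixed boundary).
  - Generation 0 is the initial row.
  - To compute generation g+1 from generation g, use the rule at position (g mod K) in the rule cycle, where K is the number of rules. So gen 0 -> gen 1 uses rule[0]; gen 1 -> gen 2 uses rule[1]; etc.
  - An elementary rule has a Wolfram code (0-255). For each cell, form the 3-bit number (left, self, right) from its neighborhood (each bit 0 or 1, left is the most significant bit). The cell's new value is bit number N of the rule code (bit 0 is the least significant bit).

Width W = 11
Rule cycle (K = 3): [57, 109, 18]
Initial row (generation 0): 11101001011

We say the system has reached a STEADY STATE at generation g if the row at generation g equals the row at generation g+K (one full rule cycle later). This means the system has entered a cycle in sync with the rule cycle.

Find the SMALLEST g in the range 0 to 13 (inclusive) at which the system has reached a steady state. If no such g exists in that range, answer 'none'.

Answer: none

Derivation:
Gen 0: 11101001011
Gen 1 (rule 57): 10010100110
Gen 2 (rule 109): 10011100110
Gen 3 (rule 18): 01100011001
Gen 4 (rule 57): 01011010100
Gen 5 (rule 109): 01111111101
Gen 6 (rule 18): 10000000000
Gen 7 (rule 57): 01111111111
Gen 8 (rule 109): 01000000001
Gen 9 (rule 18): 10100000010
Gen 10 (rule 57): 01011111001
Gen 11 (rule 109): 01110001001
Gen 12 (rule 18): 10001010110
Gen 13 (rule 57): 01100101101
Gen 14 (rule 109): 01100111111
Gen 15 (rule 18): 10011000000
Gen 16 (rule 57): 01010111111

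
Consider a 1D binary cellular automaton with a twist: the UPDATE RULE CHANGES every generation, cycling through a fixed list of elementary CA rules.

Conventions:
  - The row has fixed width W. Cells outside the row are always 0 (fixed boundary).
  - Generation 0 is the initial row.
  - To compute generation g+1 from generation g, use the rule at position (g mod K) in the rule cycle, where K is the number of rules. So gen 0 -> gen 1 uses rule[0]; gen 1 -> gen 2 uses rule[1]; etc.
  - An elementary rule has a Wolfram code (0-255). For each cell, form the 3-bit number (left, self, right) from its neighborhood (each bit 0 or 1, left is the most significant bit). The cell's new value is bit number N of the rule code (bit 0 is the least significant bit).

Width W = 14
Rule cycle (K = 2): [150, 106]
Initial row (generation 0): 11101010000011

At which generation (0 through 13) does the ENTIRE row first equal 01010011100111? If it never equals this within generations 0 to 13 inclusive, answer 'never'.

Gen 0: 11101010000011
Gen 1 (rule 150): 01001011000100
Gen 2 (rule 106): 10010111001000
Gen 3 (rule 150): 11110010111100
Gen 4 (rule 106): 10010101100100
Gen 5 (rule 150): 11110100011110
Gen 6 (rule 106): 10011000110010
Gen 7 (rule 150): 11100101001111
Gen 8 (rule 106): 10101010011001
Gen 9 (rule 150): 10101011100111
Gen 10 (rule 106): 01010110101101
Gen 11 (rule 150): 11010000100001
Gen 12 (rule 106): 11100001000010
Gen 13 (rule 150): 01010011100111

Answer: 13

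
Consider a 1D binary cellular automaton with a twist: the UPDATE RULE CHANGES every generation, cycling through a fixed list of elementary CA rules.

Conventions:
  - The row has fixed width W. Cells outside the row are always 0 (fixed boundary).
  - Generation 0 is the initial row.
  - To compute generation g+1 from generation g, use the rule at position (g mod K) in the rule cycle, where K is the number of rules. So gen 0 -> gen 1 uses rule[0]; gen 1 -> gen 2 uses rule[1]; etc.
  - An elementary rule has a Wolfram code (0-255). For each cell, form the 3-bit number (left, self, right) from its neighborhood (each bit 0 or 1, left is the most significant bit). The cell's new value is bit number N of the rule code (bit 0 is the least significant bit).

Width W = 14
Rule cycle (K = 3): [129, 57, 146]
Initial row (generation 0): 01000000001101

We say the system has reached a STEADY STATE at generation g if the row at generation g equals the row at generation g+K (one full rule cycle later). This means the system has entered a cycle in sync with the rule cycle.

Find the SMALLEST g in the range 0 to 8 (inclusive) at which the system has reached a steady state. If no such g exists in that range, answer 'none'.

Gen 0: 01000000001101
Gen 1 (rule 129): 00011111100000
Gen 2 (rule 57): 11010000011111
Gen 3 (rule 146): 00001000101110
Gen 4 (rule 129): 11100010000100
Gen 5 (rule 57): 10011001110011
Gen 6 (rule 146): 01100110101100
Gen 7 (rule 129): 00000000000001
Gen 8 (rule 57): 11111111111100
Gen 9 (rule 146): 01111111111010
Gen 10 (rule 129): 00111111110000
Gen 11 (rule 57): 10100000001111

Answer: none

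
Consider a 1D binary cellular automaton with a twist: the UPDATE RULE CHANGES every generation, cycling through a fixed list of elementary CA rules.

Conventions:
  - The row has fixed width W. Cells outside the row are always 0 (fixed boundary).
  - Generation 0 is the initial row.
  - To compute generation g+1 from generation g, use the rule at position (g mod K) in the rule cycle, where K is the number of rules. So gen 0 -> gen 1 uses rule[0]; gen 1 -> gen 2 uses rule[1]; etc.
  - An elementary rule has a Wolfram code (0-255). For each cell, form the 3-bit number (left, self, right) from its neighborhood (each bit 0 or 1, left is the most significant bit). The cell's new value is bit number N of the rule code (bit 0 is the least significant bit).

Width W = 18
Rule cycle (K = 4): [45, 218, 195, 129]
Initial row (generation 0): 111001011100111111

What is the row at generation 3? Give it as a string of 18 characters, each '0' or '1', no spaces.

Answer: 100101111010000111

Derivation:
Gen 0: 111001011100111111
Gen 1 (rule 45): 100001110000100000
Gen 2 (rule 218): 010011111001010000
Gen 3 (rule 195): 100101111010000111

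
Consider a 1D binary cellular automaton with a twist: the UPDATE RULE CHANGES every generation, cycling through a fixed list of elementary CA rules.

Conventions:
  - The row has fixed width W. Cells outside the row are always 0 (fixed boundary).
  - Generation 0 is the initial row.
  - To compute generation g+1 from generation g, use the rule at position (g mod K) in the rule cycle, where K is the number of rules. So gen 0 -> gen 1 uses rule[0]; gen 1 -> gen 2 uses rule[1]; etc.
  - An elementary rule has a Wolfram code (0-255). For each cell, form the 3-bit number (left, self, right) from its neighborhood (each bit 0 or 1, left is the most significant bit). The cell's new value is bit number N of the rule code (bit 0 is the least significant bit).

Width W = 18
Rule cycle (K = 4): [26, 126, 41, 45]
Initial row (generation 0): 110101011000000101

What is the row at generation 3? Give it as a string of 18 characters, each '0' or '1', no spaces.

Answer: 100110100000010001

Derivation:
Gen 0: 110101011000000101
Gen 1 (rule 26): 100000010100001000
Gen 2 (rule 126): 110000111110011100
Gen 3 (rule 41): 100110100000010001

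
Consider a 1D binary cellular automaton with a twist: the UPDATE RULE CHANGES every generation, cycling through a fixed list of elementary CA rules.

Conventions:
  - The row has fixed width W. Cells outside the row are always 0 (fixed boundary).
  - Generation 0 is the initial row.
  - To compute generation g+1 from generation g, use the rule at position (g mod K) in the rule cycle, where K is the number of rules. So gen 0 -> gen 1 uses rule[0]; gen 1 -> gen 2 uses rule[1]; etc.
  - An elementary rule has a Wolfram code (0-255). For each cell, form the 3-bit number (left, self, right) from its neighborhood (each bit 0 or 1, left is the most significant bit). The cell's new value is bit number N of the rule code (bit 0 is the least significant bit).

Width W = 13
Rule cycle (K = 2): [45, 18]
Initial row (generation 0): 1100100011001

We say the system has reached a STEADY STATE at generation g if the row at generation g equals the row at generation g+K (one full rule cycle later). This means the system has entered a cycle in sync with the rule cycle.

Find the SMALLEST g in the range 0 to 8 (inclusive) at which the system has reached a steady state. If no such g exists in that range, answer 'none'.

Gen 0: 1100100011001
Gen 1 (rule 45): 1000101010001
Gen 2 (rule 18): 0101000001010
Gen 3 (rule 45): 0111011101110
Gen 4 (rule 18): 1000000000001
Gen 5 (rule 45): 1011111111101
Gen 6 (rule 18): 0000000000000
Gen 7 (rule 45): 1111111111111
Gen 8 (rule 18): 0000000000000
Gen 9 (rule 45): 1111111111111
Gen 10 (rule 18): 0000000000000

Answer: 6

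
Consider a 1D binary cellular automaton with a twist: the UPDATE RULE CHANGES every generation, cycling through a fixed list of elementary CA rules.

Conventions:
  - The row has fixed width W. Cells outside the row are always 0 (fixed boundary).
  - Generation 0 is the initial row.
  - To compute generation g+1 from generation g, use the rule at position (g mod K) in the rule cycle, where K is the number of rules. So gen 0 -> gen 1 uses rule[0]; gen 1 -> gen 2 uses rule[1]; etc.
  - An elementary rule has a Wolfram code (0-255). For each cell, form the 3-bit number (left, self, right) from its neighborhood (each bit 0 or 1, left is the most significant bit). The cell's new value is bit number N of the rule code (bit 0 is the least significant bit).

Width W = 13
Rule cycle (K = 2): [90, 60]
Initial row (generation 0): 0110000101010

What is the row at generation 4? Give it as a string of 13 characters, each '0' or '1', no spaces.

Answer: 0111101001011

Derivation:
Gen 0: 0110000101010
Gen 1 (rule 90): 1111001000001
Gen 2 (rule 60): 1000101100001
Gen 3 (rule 90): 0101001110010
Gen 4 (rule 60): 0111101001011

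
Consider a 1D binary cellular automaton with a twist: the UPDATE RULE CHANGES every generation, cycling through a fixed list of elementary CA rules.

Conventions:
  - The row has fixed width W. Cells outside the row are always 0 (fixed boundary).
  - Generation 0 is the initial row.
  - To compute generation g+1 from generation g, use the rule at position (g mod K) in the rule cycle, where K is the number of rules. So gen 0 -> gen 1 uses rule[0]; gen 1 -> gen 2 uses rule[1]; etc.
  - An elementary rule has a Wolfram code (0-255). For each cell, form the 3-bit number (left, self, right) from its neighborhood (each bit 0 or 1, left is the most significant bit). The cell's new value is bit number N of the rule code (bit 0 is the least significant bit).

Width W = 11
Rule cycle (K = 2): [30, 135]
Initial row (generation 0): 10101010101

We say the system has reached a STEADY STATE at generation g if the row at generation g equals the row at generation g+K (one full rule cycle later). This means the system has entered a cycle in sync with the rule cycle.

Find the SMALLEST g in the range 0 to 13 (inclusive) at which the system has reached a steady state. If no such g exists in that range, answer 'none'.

Answer: 0

Derivation:
Gen 0: 10101010101
Gen 1 (rule 30): 10101010101
Gen 2 (rule 135): 10101010101
Gen 3 (rule 30): 10101010101
Gen 4 (rule 135): 10101010101
Gen 5 (rule 30): 10101010101
Gen 6 (rule 135): 10101010101
Gen 7 (rule 30): 10101010101
Gen 8 (rule 135): 10101010101
Gen 9 (rule 30): 10101010101
Gen 10 (rule 135): 10101010101
Gen 11 (rule 30): 10101010101
Gen 12 (rule 135): 10101010101
Gen 13 (rule 30): 10101010101
Gen 14 (rule 135): 10101010101
Gen 15 (rule 30): 10101010101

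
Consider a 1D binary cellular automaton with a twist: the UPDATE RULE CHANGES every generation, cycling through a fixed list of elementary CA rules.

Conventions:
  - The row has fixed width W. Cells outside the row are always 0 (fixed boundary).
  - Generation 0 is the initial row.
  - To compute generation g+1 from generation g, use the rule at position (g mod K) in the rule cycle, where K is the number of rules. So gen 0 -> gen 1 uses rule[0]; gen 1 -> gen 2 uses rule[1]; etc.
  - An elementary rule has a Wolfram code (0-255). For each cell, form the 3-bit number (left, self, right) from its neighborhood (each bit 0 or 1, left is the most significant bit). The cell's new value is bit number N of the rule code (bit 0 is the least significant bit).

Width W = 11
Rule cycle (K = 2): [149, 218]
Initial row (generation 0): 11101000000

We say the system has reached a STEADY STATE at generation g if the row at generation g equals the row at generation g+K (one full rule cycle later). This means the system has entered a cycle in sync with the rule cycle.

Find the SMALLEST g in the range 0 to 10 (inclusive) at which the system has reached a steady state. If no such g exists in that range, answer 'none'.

Answer: 4

Derivation:
Gen 0: 11101000000
Gen 1 (rule 149): 01001111111
Gen 2 (rule 218): 10111111111
Gen 3 (rule 149): 10011111110
Gen 4 (rule 218): 01111111111
Gen 5 (rule 149): 00111111110
Gen 6 (rule 218): 01111111111
Gen 7 (rule 149): 00111111110
Gen 8 (rule 218): 01111111111
Gen 9 (rule 149): 00111111110
Gen 10 (rule 218): 01111111111
Gen 11 (rule 149): 00111111110
Gen 12 (rule 218): 01111111111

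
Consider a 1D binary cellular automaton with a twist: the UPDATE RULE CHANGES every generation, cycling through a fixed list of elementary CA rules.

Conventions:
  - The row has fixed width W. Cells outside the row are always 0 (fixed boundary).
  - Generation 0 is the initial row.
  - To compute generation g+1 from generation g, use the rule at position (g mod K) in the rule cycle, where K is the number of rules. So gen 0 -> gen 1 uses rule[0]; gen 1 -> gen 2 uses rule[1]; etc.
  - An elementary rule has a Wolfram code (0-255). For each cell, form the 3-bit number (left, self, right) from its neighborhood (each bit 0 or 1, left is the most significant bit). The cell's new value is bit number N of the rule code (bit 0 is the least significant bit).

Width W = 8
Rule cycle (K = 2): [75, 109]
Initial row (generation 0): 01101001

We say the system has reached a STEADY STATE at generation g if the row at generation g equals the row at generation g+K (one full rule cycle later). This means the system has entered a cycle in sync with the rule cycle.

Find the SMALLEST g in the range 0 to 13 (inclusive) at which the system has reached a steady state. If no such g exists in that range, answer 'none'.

Answer: 10

Derivation:
Gen 0: 01101001
Gen 1 (rule 75): 11100010
Gen 2 (rule 109): 10101010
Gen 3 (rule 75): 00000000
Gen 4 (rule 109): 11111111
Gen 5 (rule 75): 10000001
Gen 6 (rule 109): 10111101
Gen 7 (rule 75): 00100100
Gen 8 (rule 109): 10100101
Gen 9 (rule 75): 00001000
Gen 10 (rule 109): 11101011
Gen 11 (rule 75): 10100011
Gen 12 (rule 109): 11101011
Gen 13 (rule 75): 10100011
Gen 14 (rule 109): 11101011
Gen 15 (rule 75): 10100011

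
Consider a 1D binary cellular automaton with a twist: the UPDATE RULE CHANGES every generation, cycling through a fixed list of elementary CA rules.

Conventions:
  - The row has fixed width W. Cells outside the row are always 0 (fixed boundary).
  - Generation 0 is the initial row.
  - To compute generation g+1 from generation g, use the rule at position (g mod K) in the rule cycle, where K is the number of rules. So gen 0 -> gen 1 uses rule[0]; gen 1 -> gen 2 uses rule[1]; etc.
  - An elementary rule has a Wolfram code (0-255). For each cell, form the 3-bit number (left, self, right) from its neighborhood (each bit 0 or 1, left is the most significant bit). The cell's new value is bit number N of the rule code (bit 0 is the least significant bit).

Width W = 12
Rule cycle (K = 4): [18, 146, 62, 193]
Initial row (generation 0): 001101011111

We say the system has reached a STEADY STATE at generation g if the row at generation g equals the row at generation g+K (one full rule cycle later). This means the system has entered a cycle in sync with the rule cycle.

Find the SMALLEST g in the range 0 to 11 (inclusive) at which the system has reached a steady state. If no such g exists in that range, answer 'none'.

Answer: 5

Derivation:
Gen 0: 001101011111
Gen 1 (rule 18): 010000000000
Gen 2 (rule 146): 101000000000
Gen 3 (rule 62): 111100000000
Gen 4 (rule 193): 011101111111
Gen 5 (rule 18): 100000000000
Gen 6 (rule 146): 010000000000
Gen 7 (rule 62): 111000000000
Gen 8 (rule 193): 011011111111
Gen 9 (rule 18): 100000000000
Gen 10 (rule 146): 010000000000
Gen 11 (rule 62): 111000000000
Gen 12 (rule 193): 011011111111
Gen 13 (rule 18): 100000000000
Gen 14 (rule 146): 010000000000
Gen 15 (rule 62): 111000000000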